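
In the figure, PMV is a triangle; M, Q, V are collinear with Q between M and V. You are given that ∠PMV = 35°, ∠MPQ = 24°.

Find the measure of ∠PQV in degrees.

1. ∠PMQ = 35°  [Q on ray MV]
2. ∠MQP = 121°  [△PMQ]
3. ∠PQV = 59°  [linear pair at Q on MV]

∠PQV = 59°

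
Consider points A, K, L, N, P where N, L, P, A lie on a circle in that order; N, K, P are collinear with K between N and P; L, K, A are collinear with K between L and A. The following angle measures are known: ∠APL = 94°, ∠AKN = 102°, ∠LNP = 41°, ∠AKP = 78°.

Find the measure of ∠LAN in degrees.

1. ∠ANL = 86°  [cyclic NLPA, opposite ∠N+∠P]
2. ∠LKN = 78°  [vertical angles at K]
3. ∠ALN = 61°  [△NKL]
4. ∠LAN = 33°  [△NLA]

∠LAN = 33°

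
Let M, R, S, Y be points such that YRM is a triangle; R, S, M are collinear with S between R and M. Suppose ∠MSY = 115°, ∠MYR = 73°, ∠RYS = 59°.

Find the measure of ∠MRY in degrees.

∠MRY = 56°

1. ∠RSY = 65°  [linear pair at S on RM]
2. ∠SRY = 56°  [△YRS]
3. ∠MRY = 56°  [S on ray RM]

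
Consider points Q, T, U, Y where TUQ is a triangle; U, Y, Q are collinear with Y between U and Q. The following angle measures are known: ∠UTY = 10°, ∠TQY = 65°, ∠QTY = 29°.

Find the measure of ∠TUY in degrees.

∠TUY = 76°

1. ∠QYT = 86°  [△TYQ]
2. ∠TYU = 94°  [linear pair at Y on UQ]
3. ∠TUY = 76°  [△TUY]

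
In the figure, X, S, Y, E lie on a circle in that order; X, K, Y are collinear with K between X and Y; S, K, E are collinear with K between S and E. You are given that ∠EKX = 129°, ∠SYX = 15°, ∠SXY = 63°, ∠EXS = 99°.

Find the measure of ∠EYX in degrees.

∠EYX = 66°

1. ∠EKY = 51°  [linear pair at K on XY]
2. ∠SEY = 63°  [same arc SY]
3. ∠EYX = 66°  [△YKE]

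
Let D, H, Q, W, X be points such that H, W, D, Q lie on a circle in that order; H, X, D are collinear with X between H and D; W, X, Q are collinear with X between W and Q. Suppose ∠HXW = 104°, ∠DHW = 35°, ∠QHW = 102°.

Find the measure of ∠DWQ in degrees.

∠DWQ = 67°

1. ∠DQW = 35°  [same arc WD]
2. ∠QDW = 78°  [cyclic HWDQ, opposite ∠H+∠D]
3. ∠DWQ = 67°  [△WDQ]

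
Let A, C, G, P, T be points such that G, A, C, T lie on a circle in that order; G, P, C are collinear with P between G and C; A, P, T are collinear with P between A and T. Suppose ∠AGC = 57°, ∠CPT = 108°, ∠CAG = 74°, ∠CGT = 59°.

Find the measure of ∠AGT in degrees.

1. ∠APG = 108°  [vertical angles at P]
2. ∠GPT = 72°  [linear pair at P on GC]
3. ∠ATG = 49°  [△GPT]
4. ∠GAT = 15°  [△GPA]
5. ∠AGT = 116°  [△GAT]

∠AGT = 116°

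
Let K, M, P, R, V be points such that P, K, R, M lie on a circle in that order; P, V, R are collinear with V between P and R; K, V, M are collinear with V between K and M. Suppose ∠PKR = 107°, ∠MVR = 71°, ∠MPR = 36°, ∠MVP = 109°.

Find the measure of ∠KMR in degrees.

∠KMR = 38°

1. ∠PMR = 73°  [cyclic PKRM, opposite ∠K+∠M]
2. ∠MRP = 71°  [△PRM]
3. ∠KMR = 38°  [△RVM]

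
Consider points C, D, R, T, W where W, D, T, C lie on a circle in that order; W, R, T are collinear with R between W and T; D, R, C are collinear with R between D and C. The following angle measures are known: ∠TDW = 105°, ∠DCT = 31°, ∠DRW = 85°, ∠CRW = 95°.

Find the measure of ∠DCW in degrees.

1. ∠DWT = 31°  [same arc DT]
2. ∠DTW = 44°  [△WDT]
3. ∠DCW = 44°  [same arc WD]

∠DCW = 44°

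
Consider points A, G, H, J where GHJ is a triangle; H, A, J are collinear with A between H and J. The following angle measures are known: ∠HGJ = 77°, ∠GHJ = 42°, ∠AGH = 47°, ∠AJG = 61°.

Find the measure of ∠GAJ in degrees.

∠GAJ = 89°

1. ∠AHG = 42°  [A on ray HJ]
2. ∠GAH = 91°  [△GHA]
3. ∠GAJ = 89°  [linear pair at A on HJ]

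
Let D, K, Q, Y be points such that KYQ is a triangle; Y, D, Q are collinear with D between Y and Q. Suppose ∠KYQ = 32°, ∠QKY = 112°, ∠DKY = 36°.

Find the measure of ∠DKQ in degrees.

∠DKQ = 76°

1. ∠KQY = 36°  [△KYQ]
2. ∠DYK = 32°  [D on ray YQ]
3. ∠KDY = 112°  [△KYD]
4. ∠DQK = 36°  [D on ray QY]
5. ∠KDQ = 68°  [linear pair at D on YQ]
6. ∠DKQ = 76°  [△KDQ]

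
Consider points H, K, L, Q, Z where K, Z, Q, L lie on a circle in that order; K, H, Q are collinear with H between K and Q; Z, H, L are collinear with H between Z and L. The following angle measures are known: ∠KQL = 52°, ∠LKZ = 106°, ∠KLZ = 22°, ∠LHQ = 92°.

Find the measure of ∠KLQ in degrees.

1. ∠KZL = 52°  [same arc KL]
2. ∠KQZ = 22°  [same arc KZ]
3. ∠KHZ = 92°  [vertical angles at H]
4. ∠QKZ = 36°  [△KHZ]
5. ∠KZQ = 122°  [△KZQ]
6. ∠KLQ = 58°  [cyclic KZQL, opposite ∠Z+∠L]

∠KLQ = 58°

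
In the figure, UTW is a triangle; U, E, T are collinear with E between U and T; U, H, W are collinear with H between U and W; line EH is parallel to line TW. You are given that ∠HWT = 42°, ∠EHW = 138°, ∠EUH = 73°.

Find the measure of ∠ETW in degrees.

1. ∠TWU = 42°  [H on ray WU]
2. ∠TUW = 73°  [E on UT, H on UW]
3. ∠UTW = 65°  [△UTW]
4. ∠ETW = 65°  [E on ray TU]

∠ETW = 65°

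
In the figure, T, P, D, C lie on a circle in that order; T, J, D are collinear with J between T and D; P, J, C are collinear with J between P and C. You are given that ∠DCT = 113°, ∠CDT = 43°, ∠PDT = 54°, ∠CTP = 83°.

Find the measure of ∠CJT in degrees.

∠CJT = 102°

1. ∠CTD = 24°  [△TDC]
2. ∠PCT = 54°  [same arc TP]
3. ∠CJT = 102°  [△TJC]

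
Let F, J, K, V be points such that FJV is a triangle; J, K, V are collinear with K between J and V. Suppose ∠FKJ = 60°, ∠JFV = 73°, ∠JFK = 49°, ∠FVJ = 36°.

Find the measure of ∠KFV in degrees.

1. ∠FKV = 120°  [linear pair at K on JV]
2. ∠FVK = 36°  [K on ray VJ]
3. ∠KFV = 24°  [△FKV]

∠KFV = 24°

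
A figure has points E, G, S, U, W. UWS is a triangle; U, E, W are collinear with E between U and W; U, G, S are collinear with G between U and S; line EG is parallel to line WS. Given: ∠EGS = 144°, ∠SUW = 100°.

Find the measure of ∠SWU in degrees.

∠SWU = 44°

1. ∠EGU = 36°  [linear pair at G on US]
2. ∠EUG = 100°  [E on UW, G on US]
3. ∠GEU = 44°  [△UEG]
4. ∠SWU = 44°  [EG∥WS, corresponding at E]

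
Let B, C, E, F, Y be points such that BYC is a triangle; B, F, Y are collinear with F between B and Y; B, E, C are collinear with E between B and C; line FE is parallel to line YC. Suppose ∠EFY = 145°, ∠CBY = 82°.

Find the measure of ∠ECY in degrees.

1. ∠BFE = 35°  [linear pair at F on BY]
2. ∠EBF = 82°  [F on BY, E on BC]
3. ∠BEF = 63°  [△BFE]
4. ∠CEF = 117°  [linear pair at E on BC]
5. ∠ECY = 63°  [FE∥YC, co-interior at C–E]

∠ECY = 63°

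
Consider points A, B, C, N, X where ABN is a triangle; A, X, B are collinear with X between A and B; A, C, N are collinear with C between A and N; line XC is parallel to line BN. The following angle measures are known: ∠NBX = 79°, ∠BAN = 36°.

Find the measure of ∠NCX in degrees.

1. ∠ABN = 79°  [X on ray BA]
2. ∠ANB = 65°  [△ABN]
3. ∠ACX = 65°  [XC∥BN, corresponding at C]
4. ∠NCX = 115°  [linear pair at C on AN]

∠NCX = 115°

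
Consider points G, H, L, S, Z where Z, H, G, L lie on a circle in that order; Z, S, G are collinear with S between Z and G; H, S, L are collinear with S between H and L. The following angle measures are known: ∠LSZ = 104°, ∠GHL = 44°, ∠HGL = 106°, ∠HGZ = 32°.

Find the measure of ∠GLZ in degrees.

1. ∠GSL = 76°  [linear pair at S on ZG]
2. ∠GZL = 44°  [same arc GL]
3. ∠GLH = 30°  [△HGL]
4. ∠LGZ = 74°  [△GSL]
5. ∠GLZ = 62°  [△ZGL]

∠GLZ = 62°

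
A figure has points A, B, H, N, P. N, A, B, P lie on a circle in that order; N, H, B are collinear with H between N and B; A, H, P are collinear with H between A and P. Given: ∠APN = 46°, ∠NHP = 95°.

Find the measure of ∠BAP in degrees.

∠BAP = 39°

1. ∠ABN = 46°  [same arc NA]
2. ∠AHB = 95°  [vertical angles at H]
3. ∠BAP = 39°  [△AHB]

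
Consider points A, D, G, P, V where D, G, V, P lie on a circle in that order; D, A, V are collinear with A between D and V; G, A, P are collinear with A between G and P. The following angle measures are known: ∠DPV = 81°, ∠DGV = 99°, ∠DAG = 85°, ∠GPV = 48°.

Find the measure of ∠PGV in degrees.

1. ∠GAV = 95°  [linear pair at A on DV]
2. ∠GDV = 48°  [same arc GV]
3. ∠DVG = 33°  [△DGV]
4. ∠PGV = 52°  [△GAV]

∠PGV = 52°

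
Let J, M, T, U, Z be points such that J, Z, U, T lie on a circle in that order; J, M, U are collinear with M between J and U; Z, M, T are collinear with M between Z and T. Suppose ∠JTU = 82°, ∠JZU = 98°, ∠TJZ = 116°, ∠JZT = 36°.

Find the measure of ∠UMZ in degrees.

1. ∠JTZ = 28°  [△JZT]
2. ∠JUT = 36°  [same arc JT]
3. ∠JUZ = 28°  [same arc JZ]
4. ∠TJU = 62°  [△JUT]
5. ∠TZU = 62°  [same arc UT]
6. ∠UMZ = 90°  [△ZMU]

∠UMZ = 90°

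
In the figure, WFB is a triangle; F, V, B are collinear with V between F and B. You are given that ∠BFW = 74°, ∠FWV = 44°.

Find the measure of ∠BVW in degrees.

1. ∠VFW = 74°  [V on ray FB]
2. ∠FVW = 62°  [△WFV]
3. ∠BVW = 118°  [linear pair at V on FB]

∠BVW = 118°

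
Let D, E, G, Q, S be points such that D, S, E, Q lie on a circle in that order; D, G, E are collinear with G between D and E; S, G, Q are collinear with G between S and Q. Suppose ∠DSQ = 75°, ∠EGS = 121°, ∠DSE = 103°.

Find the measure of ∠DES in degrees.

∠DES = 31°

1. ∠DEQ = 75°  [same arc DQ]
2. ∠DGQ = 121°  [vertical angles at G]
3. ∠DQE = 77°  [cyclic DSEQ, opposite ∠S+∠Q]
4. ∠EDQ = 28°  [△DEQ]
5. ∠DQS = 31°  [△DGQ]
6. ∠DES = 31°  [same arc DS]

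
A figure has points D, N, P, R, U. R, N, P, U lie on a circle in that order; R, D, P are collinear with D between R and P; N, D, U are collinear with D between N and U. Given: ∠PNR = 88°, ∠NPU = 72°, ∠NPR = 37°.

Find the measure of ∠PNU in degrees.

∠PNU = 53°

1. ∠NRP = 55°  [△RNP]
2. ∠NUP = 55°  [same arc NP]
3. ∠PNU = 53°  [△NPU]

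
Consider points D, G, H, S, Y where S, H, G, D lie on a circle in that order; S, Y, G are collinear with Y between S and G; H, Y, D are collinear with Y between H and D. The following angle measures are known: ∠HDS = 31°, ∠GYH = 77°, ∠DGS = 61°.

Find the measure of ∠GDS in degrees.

1. ∠DYS = 77°  [vertical angles at Y]
2. ∠DSG = 72°  [△SYD]
3. ∠GDS = 47°  [△SGD]

∠GDS = 47°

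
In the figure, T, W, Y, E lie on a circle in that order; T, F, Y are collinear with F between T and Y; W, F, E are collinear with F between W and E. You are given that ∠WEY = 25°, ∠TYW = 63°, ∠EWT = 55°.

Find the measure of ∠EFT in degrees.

∠EFT = 80°

1. ∠WTY = 25°  [same arc WY]
2. ∠TEW = 63°  [same arc TW]
3. ∠TWY = 92°  [△TWY]
4. ∠EYT = 55°  [same arc TE]
5. ∠TEY = 88°  [cyclic TWYE, opposite ∠W+∠E]
6. ∠ETY = 37°  [△TYE]
7. ∠EFT = 80°  [△TFE]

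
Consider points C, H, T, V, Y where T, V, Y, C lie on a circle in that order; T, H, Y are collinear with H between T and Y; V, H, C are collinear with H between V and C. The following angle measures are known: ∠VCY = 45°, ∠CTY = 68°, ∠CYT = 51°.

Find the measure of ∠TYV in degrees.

∠TYV = 16°

1. ∠VTY = 45°  [same arc VY]
2. ∠TCY = 61°  [△TYC]
3. ∠TVY = 119°  [cyclic TVYC, opposite ∠V+∠C]
4. ∠TYV = 16°  [△TVY]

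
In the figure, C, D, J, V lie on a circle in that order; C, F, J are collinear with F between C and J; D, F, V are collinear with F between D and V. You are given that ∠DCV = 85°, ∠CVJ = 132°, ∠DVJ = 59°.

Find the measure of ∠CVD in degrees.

1. ∠CDJ = 48°  [cyclic CDJV, opposite ∠D+∠V]
2. ∠DCJ = 59°  [same arc DJ]
3. ∠CJD = 73°  [△CDJ]
4. ∠CVD = 73°  [same arc CD]

∠CVD = 73°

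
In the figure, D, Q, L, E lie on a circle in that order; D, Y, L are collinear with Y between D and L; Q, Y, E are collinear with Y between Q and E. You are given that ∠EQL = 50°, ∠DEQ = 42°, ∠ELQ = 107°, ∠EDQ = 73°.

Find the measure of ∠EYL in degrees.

1. ∠EDL = 50°  [same arc LE]
2. ∠DYE = 88°  [△DYE]
3. ∠EYL = 92°  [linear pair at Y on DL]

∠EYL = 92°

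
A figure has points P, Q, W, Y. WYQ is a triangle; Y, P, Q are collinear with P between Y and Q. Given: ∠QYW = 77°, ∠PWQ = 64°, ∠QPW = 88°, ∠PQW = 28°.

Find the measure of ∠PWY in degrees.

1. ∠PYW = 77°  [P on ray YQ]
2. ∠WPY = 92°  [linear pair at P on YQ]
3. ∠PWY = 11°  [△WYP]

∠PWY = 11°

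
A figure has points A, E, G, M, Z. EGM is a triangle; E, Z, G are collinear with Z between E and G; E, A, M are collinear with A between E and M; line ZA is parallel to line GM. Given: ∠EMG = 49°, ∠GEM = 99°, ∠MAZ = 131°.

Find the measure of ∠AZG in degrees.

∠AZG = 148°

1. ∠EGM = 32°  [△EGM]
2. ∠AZE = 32°  [ZA∥GM, corresponding at Z]
3. ∠AZG = 148°  [linear pair at Z on EG]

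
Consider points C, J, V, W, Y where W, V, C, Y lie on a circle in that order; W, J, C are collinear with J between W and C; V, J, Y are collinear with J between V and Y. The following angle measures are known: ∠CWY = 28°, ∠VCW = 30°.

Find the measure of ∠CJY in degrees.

∠CJY = 58°

1. ∠VYW = 30°  [same arc WV]
2. ∠WJY = 122°  [△WJY]
3. ∠CJY = 58°  [linear pair at J on WC]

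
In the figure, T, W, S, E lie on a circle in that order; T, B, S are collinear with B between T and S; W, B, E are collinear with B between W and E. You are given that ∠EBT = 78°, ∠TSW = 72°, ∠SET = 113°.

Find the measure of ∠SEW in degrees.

∠SEW = 41°

1. ∠SWT = 67°  [cyclic TWSE, opposite ∠W+∠E]
2. ∠STW = 41°  [△TWS]
3. ∠SEW = 41°  [same arc WS]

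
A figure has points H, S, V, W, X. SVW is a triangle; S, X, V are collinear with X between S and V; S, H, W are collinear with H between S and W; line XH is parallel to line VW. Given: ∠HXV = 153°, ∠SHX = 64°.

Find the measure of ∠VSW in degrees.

∠VSW = 89°

1. ∠HXS = 27°  [linear pair at X on SV]
2. ∠HSX = 89°  [△SXH]
3. ∠VSW = 89°  [X on SV, H on SW]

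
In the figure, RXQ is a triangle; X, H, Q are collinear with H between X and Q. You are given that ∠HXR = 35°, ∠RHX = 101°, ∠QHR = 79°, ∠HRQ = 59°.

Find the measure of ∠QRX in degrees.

∠QRX = 103°

1. ∠QXR = 35°  [H on ray XQ]
2. ∠HQR = 42°  [△RHQ]
3. ∠RQX = 42°  [H on ray QX]
4. ∠QRX = 103°  [△RXQ]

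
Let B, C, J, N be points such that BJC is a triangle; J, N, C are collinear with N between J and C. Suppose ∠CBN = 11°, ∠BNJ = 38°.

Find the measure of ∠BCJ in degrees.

∠BCJ = 27°

1. ∠BNC = 142°  [linear pair at N on JC]
2. ∠BCN = 27°  [△BNC]
3. ∠BCJ = 27°  [N on ray CJ]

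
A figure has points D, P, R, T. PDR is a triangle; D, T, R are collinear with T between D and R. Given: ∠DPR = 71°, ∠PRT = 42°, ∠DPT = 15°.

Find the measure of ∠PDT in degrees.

∠PDT = 67°

1. ∠DRP = 42°  [T on ray RD]
2. ∠PDR = 67°  [△PDR]
3. ∠PDT = 67°  [T on ray DR]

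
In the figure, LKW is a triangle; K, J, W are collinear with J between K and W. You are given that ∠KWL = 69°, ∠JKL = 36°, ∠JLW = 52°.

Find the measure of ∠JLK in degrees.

∠JLK = 23°

1. ∠JWL = 69°  [J on ray WK]
2. ∠LJW = 59°  [△LJW]
3. ∠KJL = 121°  [linear pair at J on KW]
4. ∠JLK = 23°  [△LKJ]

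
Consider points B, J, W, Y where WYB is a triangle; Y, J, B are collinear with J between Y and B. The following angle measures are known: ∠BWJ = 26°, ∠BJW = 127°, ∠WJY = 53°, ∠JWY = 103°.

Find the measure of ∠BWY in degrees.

1. ∠JBW = 27°  [△WJB]
2. ∠JYW = 24°  [△WYJ]
3. ∠WBY = 27°  [J on ray BY]
4. ∠BYW = 24°  [J on ray YB]
5. ∠BWY = 129°  [△WYB]

∠BWY = 129°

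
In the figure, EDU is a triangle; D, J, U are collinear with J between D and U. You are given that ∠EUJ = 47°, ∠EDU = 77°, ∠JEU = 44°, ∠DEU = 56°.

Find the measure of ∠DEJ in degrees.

1. ∠EJU = 89°  [△EJU]
2. ∠EDJ = 77°  [J on ray DU]
3. ∠DJE = 91°  [linear pair at J on DU]
4. ∠DEJ = 12°  [△EDJ]

∠DEJ = 12°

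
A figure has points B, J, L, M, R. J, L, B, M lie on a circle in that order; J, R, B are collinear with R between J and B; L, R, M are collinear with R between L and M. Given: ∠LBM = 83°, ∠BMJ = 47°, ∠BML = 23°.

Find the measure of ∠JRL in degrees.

1. ∠BLM = 74°  [△LBM]
2. ∠BLJ = 133°  [cyclic JLBM, opposite ∠L+∠M]
3. ∠BJL = 23°  [same arc LB]
4. ∠JBL = 24°  [△JLB]
5. ∠BRL = 82°  [△LRB]
6. ∠JRL = 98°  [linear pair at R on JB]

∠JRL = 98°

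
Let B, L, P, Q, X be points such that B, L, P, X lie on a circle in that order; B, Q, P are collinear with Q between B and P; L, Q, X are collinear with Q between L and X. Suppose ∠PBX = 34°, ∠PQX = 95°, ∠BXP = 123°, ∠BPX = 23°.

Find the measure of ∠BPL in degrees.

1. ∠BQL = 95°  [vertical angles at Q]
2. ∠BLP = 57°  [cyclic BLPX, opposite ∠L+∠X]
3. ∠BLX = 23°  [same arc BX]
4. ∠LBP = 62°  [△BQL]
5. ∠BPL = 61°  [△BLP]

∠BPL = 61°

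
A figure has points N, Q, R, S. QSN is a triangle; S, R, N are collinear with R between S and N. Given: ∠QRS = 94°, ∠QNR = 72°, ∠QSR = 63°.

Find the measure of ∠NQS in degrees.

∠NQS = 45°

1. ∠QNS = 72°  [R on ray NS]
2. ∠NSQ = 63°  [R on ray SN]
3. ∠NQS = 45°  [△QSN]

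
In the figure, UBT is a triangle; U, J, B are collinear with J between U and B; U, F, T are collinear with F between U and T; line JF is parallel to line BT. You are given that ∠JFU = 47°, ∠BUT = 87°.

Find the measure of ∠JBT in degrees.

∠JBT = 46°

1. ∠BTU = 47°  [JF∥BT, corresponding at F]
2. ∠TBU = 46°  [△UBT]
3. ∠JBT = 46°  [J on ray BU]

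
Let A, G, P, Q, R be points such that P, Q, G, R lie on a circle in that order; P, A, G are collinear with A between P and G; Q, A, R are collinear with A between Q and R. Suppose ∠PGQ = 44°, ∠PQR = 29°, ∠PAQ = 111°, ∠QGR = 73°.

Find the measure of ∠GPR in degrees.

1. ∠PRQ = 44°  [same arc PQ]
2. ∠GAR = 111°  [vertical angles at A]
3. ∠PAR = 69°  [linear pair at A on PG]
4. ∠GPR = 67°  [△PAR]

∠GPR = 67°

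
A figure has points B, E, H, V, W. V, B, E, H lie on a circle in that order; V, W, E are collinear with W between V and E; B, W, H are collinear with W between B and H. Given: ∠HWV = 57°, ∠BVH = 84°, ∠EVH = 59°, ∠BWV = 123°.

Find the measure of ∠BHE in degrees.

∠BHE = 25°

1. ∠BEH = 96°  [cyclic VBEH, opposite ∠V+∠E]
2. ∠EBH = 59°  [same arc EH]
3. ∠BHE = 25°  [△BEH]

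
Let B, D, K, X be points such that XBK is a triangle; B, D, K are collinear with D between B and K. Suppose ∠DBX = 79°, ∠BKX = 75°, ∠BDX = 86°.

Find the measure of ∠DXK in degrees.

1. ∠DKX = 75°  [D on ray KB]
2. ∠KDX = 94°  [linear pair at D on BK]
3. ∠DXK = 11°  [△XDK]

∠DXK = 11°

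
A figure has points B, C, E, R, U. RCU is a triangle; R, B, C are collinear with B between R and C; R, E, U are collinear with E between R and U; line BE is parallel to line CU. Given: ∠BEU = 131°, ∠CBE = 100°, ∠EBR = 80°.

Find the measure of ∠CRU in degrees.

∠CRU = 51°

1. ∠BER = 49°  [linear pair at E on RU]
2. ∠BRE = 51°  [△RBE]
3. ∠CRU = 51°  [B on RC, E on RU]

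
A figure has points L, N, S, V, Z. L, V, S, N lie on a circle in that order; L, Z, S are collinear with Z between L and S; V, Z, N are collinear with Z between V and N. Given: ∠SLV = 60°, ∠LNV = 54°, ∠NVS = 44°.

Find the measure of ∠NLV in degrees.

1. ∠SNV = 60°  [same arc VS]
2. ∠NSV = 76°  [△VSN]
3. ∠NLV = 104°  [cyclic LVSN, opposite ∠L+∠S]

∠NLV = 104°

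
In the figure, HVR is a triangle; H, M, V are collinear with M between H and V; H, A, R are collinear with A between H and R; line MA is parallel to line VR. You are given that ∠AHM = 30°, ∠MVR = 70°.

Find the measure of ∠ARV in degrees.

∠ARV = 80°

1. ∠RHV = 30°  [M on HV, A on HR]
2. ∠HVR = 70°  [M on ray VH]
3. ∠HRV = 80°  [△HVR]
4. ∠ARV = 80°  [A on ray RH]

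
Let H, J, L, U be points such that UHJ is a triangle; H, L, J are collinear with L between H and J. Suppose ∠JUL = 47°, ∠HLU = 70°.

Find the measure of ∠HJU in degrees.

∠HJU = 23°

1. ∠JLU = 110°  [linear pair at L on HJ]
2. ∠LJU = 23°  [△ULJ]
3. ∠HJU = 23°  [L on ray JH]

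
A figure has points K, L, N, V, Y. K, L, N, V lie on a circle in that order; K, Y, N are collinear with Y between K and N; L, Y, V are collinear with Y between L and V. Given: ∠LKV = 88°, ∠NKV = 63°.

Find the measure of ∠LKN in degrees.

∠LKN = 25°

1. ∠LNV = 92°  [cyclic KLNV, opposite ∠K+∠N]
2. ∠NLV = 63°  [same arc NV]
3. ∠LVN = 25°  [△LNV]
4. ∠LKN = 25°  [same arc LN]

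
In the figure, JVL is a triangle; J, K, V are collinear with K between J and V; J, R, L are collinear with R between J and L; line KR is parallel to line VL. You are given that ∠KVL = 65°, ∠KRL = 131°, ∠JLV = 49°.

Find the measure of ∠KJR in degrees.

∠KJR = 66°

1. ∠JVL = 65°  [K on ray VJ]
2. ∠JRK = 49°  [linear pair at R on JL]
3. ∠JKR = 65°  [KR∥VL, corresponding at K]
4. ∠KJR = 66°  [△JKR]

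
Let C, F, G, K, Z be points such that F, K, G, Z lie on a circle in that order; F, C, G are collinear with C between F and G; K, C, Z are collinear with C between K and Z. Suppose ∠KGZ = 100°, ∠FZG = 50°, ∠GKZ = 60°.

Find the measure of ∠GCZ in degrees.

1. ∠GZK = 20°  [△KGZ]
2. ∠GFZ = 60°  [same arc GZ]
3. ∠FGZ = 70°  [△FGZ]
4. ∠GCZ = 90°  [△GCZ]

∠GCZ = 90°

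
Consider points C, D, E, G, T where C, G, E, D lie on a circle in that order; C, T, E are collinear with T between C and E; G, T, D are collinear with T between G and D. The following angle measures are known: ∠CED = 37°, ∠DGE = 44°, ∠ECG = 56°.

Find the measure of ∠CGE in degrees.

1. ∠DCE = 44°  [same arc ED]
2. ∠CDE = 99°  [△CED]
3. ∠CGE = 81°  [cyclic CGED, opposite ∠G+∠D]

∠CGE = 81°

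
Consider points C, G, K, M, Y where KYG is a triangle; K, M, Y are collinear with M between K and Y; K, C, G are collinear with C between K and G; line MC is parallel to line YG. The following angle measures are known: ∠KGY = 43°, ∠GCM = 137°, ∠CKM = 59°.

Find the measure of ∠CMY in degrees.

1. ∠KCM = 43°  [MC∥YG, corresponding at C]
2. ∠CMK = 78°  [△KMC]
3. ∠CMY = 102°  [linear pair at M on KY]

∠CMY = 102°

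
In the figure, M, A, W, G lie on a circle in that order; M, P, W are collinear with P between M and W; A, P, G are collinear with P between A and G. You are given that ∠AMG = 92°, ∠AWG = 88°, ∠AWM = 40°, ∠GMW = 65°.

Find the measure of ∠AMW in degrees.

∠AMW = 27°

1. ∠GAW = 65°  [same arc WG]
2. ∠AGW = 27°  [△AWG]
3. ∠AMW = 27°  [same arc AW]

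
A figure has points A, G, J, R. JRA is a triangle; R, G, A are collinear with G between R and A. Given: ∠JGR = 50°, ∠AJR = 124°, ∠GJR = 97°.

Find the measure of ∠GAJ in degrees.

1. ∠GRJ = 33°  [△JRG]
2. ∠ARJ = 33°  [G on ray RA]
3. ∠JAR = 23°  [△JRA]
4. ∠GAJ = 23°  [G on ray AR]

∠GAJ = 23°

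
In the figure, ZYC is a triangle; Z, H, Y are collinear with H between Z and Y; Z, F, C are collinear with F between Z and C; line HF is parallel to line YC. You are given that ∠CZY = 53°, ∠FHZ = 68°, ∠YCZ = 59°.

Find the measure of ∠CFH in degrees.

∠CFH = 121°

1. ∠FZH = 53°  [H on ZY, F on ZC]
2. ∠HFZ = 59°  [△ZHF]
3. ∠CFH = 121°  [linear pair at F on ZC]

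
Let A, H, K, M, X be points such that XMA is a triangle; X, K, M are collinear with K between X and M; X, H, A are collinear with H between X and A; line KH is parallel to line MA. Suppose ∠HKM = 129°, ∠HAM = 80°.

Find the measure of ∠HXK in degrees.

∠HXK = 49°

1. ∠HKX = 51°  [linear pair at K on XM]
2. ∠MAX = 80°  [H on ray AX]
3. ∠AMX = 51°  [KH∥MA, corresponding at K]
4. ∠AXM = 49°  [△XMA]
5. ∠HXK = 49°  [K on XM, H on XA]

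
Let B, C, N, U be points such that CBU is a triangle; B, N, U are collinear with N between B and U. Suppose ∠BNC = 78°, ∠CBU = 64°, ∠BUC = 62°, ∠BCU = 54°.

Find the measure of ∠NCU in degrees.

1. ∠CNU = 102°  [linear pair at N on BU]
2. ∠CUN = 62°  [N on ray UB]
3. ∠NCU = 16°  [△CNU]

∠NCU = 16°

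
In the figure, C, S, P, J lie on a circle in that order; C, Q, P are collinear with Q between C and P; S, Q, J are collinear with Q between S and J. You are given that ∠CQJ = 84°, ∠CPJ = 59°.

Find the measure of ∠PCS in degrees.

1. ∠PQS = 84°  [vertical angles at Q]
2. ∠CSJ = 59°  [same arc CJ]
3. ∠CQS = 96°  [linear pair at Q on CP]
4. ∠PCS = 25°  [△CQS]

∠PCS = 25°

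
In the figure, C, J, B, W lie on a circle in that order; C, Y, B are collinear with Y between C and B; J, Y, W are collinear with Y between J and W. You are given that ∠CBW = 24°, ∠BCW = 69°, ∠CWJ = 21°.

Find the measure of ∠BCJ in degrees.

∠BCJ = 66°

1. ∠BWC = 87°  [△CBW]
2. ∠CBJ = 21°  [same arc CJ]
3. ∠BJC = 93°  [cyclic CJBW, opposite ∠J+∠W]
4. ∠BCJ = 66°  [△CJB]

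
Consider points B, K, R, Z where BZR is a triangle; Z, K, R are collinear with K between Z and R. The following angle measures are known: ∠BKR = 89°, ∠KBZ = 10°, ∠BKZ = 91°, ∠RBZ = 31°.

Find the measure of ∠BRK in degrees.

∠BRK = 70°

1. ∠BZK = 79°  [△BZK]
2. ∠BZR = 79°  [K on ray ZR]
3. ∠BRZ = 70°  [△BZR]
4. ∠BRK = 70°  [K on ray RZ]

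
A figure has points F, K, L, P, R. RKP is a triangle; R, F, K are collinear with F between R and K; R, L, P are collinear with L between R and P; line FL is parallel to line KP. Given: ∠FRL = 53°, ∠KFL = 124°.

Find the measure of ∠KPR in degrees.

∠KPR = 71°

1. ∠LFR = 56°  [linear pair at F on RK]
2. ∠FLR = 71°  [△RFL]
3. ∠KPR = 71°  [FL∥KP, corresponding at L]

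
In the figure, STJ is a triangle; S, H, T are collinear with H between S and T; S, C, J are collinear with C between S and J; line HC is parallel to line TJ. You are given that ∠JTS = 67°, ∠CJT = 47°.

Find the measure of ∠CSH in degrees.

∠CSH = 66°

1. ∠SJT = 47°  [C on ray JS]
2. ∠JST = 66°  [△STJ]
3. ∠CSH = 66°  [H on ST, C on SJ]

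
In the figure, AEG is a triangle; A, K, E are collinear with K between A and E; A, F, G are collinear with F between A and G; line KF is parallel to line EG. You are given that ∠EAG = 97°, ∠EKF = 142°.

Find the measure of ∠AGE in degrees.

1. ∠FAK = 97°  [K on AE, F on AG]
2. ∠AKF = 38°  [linear pair at K on AE]
3. ∠AFK = 45°  [△AKF]
4. ∠AGE = 45°  [KF∥EG, corresponding at F]

∠AGE = 45°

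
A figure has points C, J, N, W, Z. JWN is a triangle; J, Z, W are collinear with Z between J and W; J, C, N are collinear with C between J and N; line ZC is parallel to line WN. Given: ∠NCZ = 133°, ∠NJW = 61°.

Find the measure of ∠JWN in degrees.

1. ∠JCZ = 47°  [linear pair at C on JN]
2. ∠CJZ = 61°  [Z on JW, C on JN]
3. ∠CZJ = 72°  [△JZC]
4. ∠JWN = 72°  [ZC∥WN, corresponding at Z]

∠JWN = 72°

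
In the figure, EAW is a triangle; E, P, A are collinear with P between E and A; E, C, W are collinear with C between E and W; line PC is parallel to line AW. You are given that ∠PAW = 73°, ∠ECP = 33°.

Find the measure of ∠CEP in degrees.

1. ∠EAW = 73°  [P on ray AE]
2. ∠AWE = 33°  [PC∥AW, corresponding at C]
3. ∠AEW = 74°  [△EAW]
4. ∠CEP = 74°  [P on EA, C on EW]

∠CEP = 74°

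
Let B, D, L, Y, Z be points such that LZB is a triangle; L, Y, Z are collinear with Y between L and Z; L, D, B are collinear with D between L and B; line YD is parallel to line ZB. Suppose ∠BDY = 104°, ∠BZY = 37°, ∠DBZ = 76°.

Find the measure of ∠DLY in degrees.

1. ∠BZL = 37°  [Y on ray ZL]
2. ∠LBZ = 76°  [D on ray BL]
3. ∠BLZ = 67°  [△LZB]
4. ∠DLY = 67°  [Y on LZ, D on LB]

∠DLY = 67°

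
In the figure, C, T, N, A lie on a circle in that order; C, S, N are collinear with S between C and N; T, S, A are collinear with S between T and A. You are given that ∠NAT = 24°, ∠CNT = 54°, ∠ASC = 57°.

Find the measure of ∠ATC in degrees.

1. ∠NCT = 24°  [same arc TN]
2. ∠NST = 57°  [vertical angles at S]
3. ∠CST = 123°  [linear pair at S on CN]
4. ∠ATC = 33°  [△CST]

∠ATC = 33°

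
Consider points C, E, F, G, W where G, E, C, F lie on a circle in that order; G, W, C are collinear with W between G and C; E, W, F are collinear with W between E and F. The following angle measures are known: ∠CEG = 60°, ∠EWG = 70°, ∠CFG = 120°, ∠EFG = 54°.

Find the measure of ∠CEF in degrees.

∠CEF = 16°

1. ∠CWE = 110°  [linear pair at W on GC]
2. ∠ECG = 54°  [same arc GE]
3. ∠CEF = 16°  [△EWC]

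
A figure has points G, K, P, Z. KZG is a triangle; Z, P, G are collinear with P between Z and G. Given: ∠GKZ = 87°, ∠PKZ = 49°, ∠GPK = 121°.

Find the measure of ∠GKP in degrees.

∠GKP = 38°

1. ∠KPZ = 59°  [linear pair at P on ZG]
2. ∠KZP = 72°  [△KZP]
3. ∠GZK = 72°  [P on ray ZG]
4. ∠KGZ = 21°  [△KZG]
5. ∠KGP = 21°  [P on ray GZ]
6. ∠GKP = 38°  [△KPG]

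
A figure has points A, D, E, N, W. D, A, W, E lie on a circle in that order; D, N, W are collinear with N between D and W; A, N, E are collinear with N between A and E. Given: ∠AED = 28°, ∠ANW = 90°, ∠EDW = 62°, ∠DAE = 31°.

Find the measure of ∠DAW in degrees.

1. ∠AWD = 28°  [same arc DA]
2. ∠AND = 90°  [linear pair at N on DW]
3. ∠ADW = 59°  [△DNA]
4. ∠DAW = 93°  [△DAW]

∠DAW = 93°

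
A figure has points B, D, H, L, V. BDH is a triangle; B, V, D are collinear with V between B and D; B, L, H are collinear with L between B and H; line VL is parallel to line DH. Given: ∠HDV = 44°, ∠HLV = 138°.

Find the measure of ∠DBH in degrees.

1. ∠BDH = 44°  [V on ray DB]
2. ∠BLV = 42°  [linear pair at L on BH]
3. ∠BVL = 44°  [VL∥DH, corresponding at V]
4. ∠LBV = 94°  [△BVL]
5. ∠DBH = 94°  [V on BD, L on BH]

∠DBH = 94°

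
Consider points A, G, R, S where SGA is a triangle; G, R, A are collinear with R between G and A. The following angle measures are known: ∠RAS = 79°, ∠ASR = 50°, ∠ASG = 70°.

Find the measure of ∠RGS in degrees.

1. ∠GAS = 79°  [R on ray AG]
2. ∠AGS = 31°  [△SGA]
3. ∠RGS = 31°  [R on ray GA]

∠RGS = 31°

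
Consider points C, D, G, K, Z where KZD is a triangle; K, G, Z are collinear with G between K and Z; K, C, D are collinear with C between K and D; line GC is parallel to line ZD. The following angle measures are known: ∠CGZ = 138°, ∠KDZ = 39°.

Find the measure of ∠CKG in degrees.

∠CKG = 99°

1. ∠CGK = 42°  [linear pair at G on KZ]
2. ∠GCK = 39°  [GC∥ZD, corresponding at C]
3. ∠CKG = 99°  [△KGC]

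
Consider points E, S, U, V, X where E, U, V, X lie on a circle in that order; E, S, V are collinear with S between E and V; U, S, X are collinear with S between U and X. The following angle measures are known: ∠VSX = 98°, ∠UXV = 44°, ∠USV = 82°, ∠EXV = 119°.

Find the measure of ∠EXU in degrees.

∠EXU = 75°

1. ∠ESX = 82°  [linear pair at S on EV]
2. ∠EVX = 38°  [△VSX]
3. ∠VEX = 23°  [△EVX]
4. ∠EXU = 75°  [△ESX]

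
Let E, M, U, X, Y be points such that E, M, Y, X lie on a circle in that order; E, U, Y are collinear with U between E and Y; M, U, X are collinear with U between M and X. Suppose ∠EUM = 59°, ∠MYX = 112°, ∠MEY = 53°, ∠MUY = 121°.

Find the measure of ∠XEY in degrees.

∠XEY = 15°

1. ∠EMX = 68°  [△EUM]
2. ∠MEX = 68°  [cyclic EMYX, opposite ∠E+∠Y]
3. ∠EUX = 121°  [vertical angles at U]
4. ∠EXM = 44°  [△EMX]
5. ∠XEY = 15°  [△EUX]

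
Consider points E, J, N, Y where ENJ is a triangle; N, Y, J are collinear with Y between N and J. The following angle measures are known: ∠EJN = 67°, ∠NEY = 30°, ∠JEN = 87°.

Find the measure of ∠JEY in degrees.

1. ∠ENJ = 26°  [△ENJ]
2. ∠EJY = 67°  [Y on ray JN]
3. ∠ENY = 26°  [Y on ray NJ]
4. ∠EYN = 124°  [△ENY]
5. ∠EYJ = 56°  [linear pair at Y on NJ]
6. ∠JEY = 57°  [△EYJ]

∠JEY = 57°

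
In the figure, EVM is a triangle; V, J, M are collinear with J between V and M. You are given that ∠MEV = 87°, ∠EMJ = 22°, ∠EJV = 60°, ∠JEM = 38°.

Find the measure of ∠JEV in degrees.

1. ∠EMV = 22°  [J on ray MV]
2. ∠EVM = 71°  [△EVM]
3. ∠EVJ = 71°  [J on ray VM]
4. ∠JEV = 49°  [△EVJ]

∠JEV = 49°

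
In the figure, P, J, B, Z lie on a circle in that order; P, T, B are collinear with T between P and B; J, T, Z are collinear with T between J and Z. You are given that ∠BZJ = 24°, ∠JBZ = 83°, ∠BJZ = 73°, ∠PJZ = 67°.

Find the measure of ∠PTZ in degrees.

∠PTZ = 91°

1. ∠JPZ = 97°  [cyclic PJBZ, opposite ∠P+∠B]
2. ∠BPZ = 73°  [same arc BZ]
3. ∠JZP = 16°  [△PJZ]
4. ∠PTZ = 91°  [△PTZ]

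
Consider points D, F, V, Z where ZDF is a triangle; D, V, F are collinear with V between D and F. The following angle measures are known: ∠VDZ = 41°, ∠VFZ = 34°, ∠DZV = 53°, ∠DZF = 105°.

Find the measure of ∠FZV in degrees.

1. ∠DVZ = 86°  [△ZDV]
2. ∠FVZ = 94°  [linear pair at V on DF]
3. ∠FZV = 52°  [△ZVF]

∠FZV = 52°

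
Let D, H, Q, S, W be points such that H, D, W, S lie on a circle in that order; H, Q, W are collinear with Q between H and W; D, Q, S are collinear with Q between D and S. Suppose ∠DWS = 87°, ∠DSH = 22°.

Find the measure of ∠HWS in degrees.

1. ∠DHS = 93°  [cyclic HDWS, opposite ∠H+∠W]
2. ∠HDS = 65°  [△HDS]
3. ∠HWS = 65°  [same arc HS]

∠HWS = 65°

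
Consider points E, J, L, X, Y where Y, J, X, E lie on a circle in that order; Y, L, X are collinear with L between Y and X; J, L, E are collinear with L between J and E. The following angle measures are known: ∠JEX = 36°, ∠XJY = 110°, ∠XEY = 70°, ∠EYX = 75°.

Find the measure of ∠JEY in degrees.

1. ∠JYX = 36°  [same arc JX]
2. ∠JXY = 34°  [△YJX]
3. ∠JEY = 34°  [same arc YJ]

∠JEY = 34°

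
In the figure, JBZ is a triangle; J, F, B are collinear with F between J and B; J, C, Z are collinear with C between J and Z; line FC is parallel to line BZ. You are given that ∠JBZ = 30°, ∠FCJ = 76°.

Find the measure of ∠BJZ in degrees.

∠BJZ = 74°

1. ∠CFJ = 30°  [FC∥BZ, corresponding at F]
2. ∠CJF = 74°  [△JFC]
3. ∠BJZ = 74°  [F on JB, C on JZ]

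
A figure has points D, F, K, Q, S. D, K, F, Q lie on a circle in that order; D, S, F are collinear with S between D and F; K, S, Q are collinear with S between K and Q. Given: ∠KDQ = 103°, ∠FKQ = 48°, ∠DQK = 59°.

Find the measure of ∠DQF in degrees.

1. ∠DKQ = 18°  [△DKQ]
2. ∠FDQ = 48°  [same arc FQ]
3. ∠DFQ = 18°  [same arc DQ]
4. ∠DQF = 114°  [△DFQ]

∠DQF = 114°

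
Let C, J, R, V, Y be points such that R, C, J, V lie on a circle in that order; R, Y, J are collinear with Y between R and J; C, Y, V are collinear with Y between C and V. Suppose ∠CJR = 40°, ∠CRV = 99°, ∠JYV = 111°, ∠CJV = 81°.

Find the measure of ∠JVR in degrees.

∠JVR = 68°

1. ∠CVR = 40°  [same arc RC]
2. ∠RCV = 41°  [△RCV]
3. ∠RYV = 69°  [linear pair at Y on RJ]
4. ∠JRV = 71°  [△RYV]
5. ∠RJV = 41°  [same arc RV]
6. ∠JVR = 68°  [△RJV]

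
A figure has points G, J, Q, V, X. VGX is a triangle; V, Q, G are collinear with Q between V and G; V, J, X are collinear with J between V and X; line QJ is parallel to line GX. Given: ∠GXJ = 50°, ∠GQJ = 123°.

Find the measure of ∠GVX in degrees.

∠GVX = 73°

1. ∠GXV = 50°  [J on ray XV]
2. ∠JQV = 57°  [linear pair at Q on VG]
3. ∠QJV = 50°  [QJ∥GX, corresponding at J]
4. ∠JVQ = 73°  [△VQJ]
5. ∠GVX = 73°  [Q on VG, J on VX]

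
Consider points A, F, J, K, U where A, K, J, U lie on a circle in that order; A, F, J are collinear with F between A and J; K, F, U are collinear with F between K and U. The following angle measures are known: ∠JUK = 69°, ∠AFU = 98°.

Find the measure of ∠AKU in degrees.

1. ∠JAK = 69°  [same arc KJ]
2. ∠JFK = 98°  [vertical angles at F]
3. ∠AFK = 82°  [linear pair at F on AJ]
4. ∠AKU = 29°  [△AFK]

∠AKU = 29°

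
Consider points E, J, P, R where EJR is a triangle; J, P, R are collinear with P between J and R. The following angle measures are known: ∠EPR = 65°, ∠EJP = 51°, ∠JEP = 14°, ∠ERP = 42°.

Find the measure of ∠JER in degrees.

∠JER = 87°

1. ∠EJR = 51°  [P on ray JR]
2. ∠ERJ = 42°  [P on ray RJ]
3. ∠JER = 87°  [△EJR]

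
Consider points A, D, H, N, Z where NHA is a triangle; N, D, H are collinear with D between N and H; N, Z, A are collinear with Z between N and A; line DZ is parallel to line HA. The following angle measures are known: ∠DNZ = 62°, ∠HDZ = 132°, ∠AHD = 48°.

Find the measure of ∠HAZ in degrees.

1. ∠ANH = 62°  [D on NH, Z on NA]
2. ∠AHN = 48°  [D on ray HN]
3. ∠HAN = 70°  [△NHA]
4. ∠HAZ = 70°  [Z on ray AN]

∠HAZ = 70°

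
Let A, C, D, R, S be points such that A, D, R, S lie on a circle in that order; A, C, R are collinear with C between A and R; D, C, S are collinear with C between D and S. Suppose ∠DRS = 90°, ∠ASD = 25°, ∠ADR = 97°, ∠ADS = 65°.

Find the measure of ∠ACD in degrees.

1. ∠ARD = 25°  [same arc AD]
2. ∠DAR = 58°  [△ADR]
3. ∠ACD = 57°  [△ACD]

∠ACD = 57°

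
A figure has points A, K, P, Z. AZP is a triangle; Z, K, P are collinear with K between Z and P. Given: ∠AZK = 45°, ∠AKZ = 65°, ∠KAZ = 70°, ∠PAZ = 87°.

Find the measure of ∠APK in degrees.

1. ∠AZP = 45°  [K on ray ZP]
2. ∠APZ = 48°  [△AZP]
3. ∠APK = 48°  [K on ray PZ]

∠APK = 48°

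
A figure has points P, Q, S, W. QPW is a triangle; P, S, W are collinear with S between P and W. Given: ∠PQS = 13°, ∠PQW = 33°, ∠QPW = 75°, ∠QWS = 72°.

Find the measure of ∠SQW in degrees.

∠SQW = 20°

1. ∠QPS = 75°  [S on ray PW]
2. ∠PSQ = 92°  [△QPS]
3. ∠QSW = 88°  [linear pair at S on PW]
4. ∠SQW = 20°  [△QSW]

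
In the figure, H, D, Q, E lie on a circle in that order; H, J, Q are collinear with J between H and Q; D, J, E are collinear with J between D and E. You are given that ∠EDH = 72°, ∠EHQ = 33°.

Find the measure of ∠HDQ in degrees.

1. ∠EQH = 72°  [same arc HE]
2. ∠HEQ = 75°  [△HQE]
3. ∠HDQ = 105°  [cyclic HDQE, opposite ∠D+∠E]

∠HDQ = 105°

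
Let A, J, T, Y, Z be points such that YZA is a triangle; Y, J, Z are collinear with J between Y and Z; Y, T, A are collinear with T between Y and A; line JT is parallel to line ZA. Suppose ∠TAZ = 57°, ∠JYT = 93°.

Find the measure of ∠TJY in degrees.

1. ∠YAZ = 57°  [T on ray AY]
2. ∠AYZ = 93°  [J on YZ, T on YA]
3. ∠AZY = 30°  [△YZA]
4. ∠TJY = 30°  [JT∥ZA, corresponding at J]

∠TJY = 30°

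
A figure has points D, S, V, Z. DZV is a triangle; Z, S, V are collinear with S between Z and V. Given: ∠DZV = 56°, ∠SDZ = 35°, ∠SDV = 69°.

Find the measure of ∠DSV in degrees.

1. ∠DZS = 56°  [S on ray ZV]
2. ∠DSZ = 89°  [△DZS]
3. ∠DSV = 91°  [linear pair at S on ZV]

∠DSV = 91°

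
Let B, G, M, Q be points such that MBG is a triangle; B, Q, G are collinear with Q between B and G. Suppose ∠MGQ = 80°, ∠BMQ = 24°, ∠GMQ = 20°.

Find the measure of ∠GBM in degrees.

∠GBM = 56°

1. ∠GQM = 80°  [△MQG]
2. ∠BQM = 100°  [linear pair at Q on BG]
3. ∠MBQ = 56°  [△MBQ]
4. ∠GBM = 56°  [Q on ray BG]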